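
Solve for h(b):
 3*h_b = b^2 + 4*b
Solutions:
 h(b) = C1 + b^3/9 + 2*b^2/3


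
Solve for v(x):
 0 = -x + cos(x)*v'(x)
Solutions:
 v(x) = C1 + Integral(x/cos(x), x)


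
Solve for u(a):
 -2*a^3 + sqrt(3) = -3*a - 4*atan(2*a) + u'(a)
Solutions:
 u(a) = C1 - a^4/2 + 3*a^2/2 + 4*a*atan(2*a) + sqrt(3)*a - log(4*a^2 + 1)


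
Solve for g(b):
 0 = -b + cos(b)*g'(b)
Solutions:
 g(b) = C1 + Integral(b/cos(b), b)


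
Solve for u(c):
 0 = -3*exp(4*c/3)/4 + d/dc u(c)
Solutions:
 u(c) = C1 + 9*exp(4*c/3)/16


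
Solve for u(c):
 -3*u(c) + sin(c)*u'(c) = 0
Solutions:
 u(c) = C1*(cos(c) - 1)^(3/2)/(cos(c) + 1)^(3/2)


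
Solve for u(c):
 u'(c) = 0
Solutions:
 u(c) = C1


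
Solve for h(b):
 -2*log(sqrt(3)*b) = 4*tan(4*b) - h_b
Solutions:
 h(b) = C1 + 2*b*log(b) - 2*b + b*log(3) - log(cos(4*b))


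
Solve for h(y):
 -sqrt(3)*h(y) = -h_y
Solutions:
 h(y) = C1*exp(sqrt(3)*y)


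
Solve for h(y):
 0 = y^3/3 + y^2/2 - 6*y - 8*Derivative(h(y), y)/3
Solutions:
 h(y) = C1 + y^4/32 + y^3/16 - 9*y^2/8


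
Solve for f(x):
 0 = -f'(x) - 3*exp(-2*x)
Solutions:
 f(x) = C1 + 3*exp(-2*x)/2


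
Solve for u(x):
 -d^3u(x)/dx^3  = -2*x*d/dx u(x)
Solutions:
 u(x) = C1 + Integral(C2*airyai(2^(1/3)*x) + C3*airybi(2^(1/3)*x), x)


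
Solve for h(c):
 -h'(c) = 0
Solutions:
 h(c) = C1


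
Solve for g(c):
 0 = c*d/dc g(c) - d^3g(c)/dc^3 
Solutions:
 g(c) = C1 + Integral(C2*airyai(c) + C3*airybi(c), c)


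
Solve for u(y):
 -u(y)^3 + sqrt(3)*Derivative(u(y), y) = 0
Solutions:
 u(y) = -sqrt(6)*sqrt(-1/(C1 + sqrt(3)*y))/2
 u(y) = sqrt(6)*sqrt(-1/(C1 + sqrt(3)*y))/2


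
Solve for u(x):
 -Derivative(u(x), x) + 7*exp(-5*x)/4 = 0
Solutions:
 u(x) = C1 - 7*exp(-5*x)/20


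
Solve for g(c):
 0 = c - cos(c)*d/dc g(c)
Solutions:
 g(c) = C1 + Integral(c/cos(c), c)


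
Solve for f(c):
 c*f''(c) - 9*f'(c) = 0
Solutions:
 f(c) = C1 + C2*c^10


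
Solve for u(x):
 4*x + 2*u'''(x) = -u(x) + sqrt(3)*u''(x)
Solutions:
 u(x) = C1*exp(x*(3^(2/3)/(-sqrt(3) + sqrt(-3 + (18 - sqrt(3))^2) + 18)^(1/3) + 2*sqrt(3) + 3^(1/3)*(-sqrt(3) + sqrt(-3 + (18 - sqrt(3))^2) + 18)^(1/3))/12)*sin(3^(1/6)*x*(-3^(2/3)*(-sqrt(3) + sqrt(-3 + (18 - sqrt(3))^2) + 18)^(1/3) + 3/(-sqrt(3) + sqrt(-3 + (18 - sqrt(3))^2) + 18)^(1/3))/12) + C2*exp(x*(3^(2/3)/(-sqrt(3) + sqrt(-3 + (18 - sqrt(3))^2) + 18)^(1/3) + 2*sqrt(3) + 3^(1/3)*(-sqrt(3) + sqrt(-3 + (18 - sqrt(3))^2) + 18)^(1/3))/12)*cos(3^(1/6)*x*(-3^(2/3)*(-sqrt(3) + sqrt(-3 + (18 - sqrt(3))^2) + 18)^(1/3) + 3/(-sqrt(3) + sqrt(-3 + (18 - sqrt(3))^2) + 18)^(1/3))/12) + C3*exp(x*(-3^(1/3)*(-sqrt(3) + sqrt(-3 + (18 - sqrt(3))^2) + 18)^(1/3) - 3^(2/3)/(-sqrt(3) + sqrt(-3 + (18 - sqrt(3))^2) + 18)^(1/3) + sqrt(3))/6) - 4*x


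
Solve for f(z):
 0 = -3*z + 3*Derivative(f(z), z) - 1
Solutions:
 f(z) = C1 + z^2/2 + z/3


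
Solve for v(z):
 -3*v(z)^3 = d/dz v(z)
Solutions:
 v(z) = -sqrt(2)*sqrt(-1/(C1 - 3*z))/2
 v(z) = sqrt(2)*sqrt(-1/(C1 - 3*z))/2


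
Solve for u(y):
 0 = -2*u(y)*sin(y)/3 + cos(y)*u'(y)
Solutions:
 u(y) = C1/cos(y)^(2/3)


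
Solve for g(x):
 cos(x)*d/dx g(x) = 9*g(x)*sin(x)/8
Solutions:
 g(x) = C1/cos(x)^(9/8)


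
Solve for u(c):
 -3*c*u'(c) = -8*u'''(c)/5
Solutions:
 u(c) = C1 + Integral(C2*airyai(15^(1/3)*c/2) + C3*airybi(15^(1/3)*c/2), c)


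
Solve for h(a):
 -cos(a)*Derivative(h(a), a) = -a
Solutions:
 h(a) = C1 + Integral(a/cos(a), a)


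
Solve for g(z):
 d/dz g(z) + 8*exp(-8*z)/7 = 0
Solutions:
 g(z) = C1 + exp(-8*z)/7


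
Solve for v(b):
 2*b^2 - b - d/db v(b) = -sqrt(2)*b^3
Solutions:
 v(b) = C1 + sqrt(2)*b^4/4 + 2*b^3/3 - b^2/2


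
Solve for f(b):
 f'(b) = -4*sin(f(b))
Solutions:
 f(b) = -acos((-C1 - exp(8*b))/(C1 - exp(8*b))) + 2*pi
 f(b) = acos((-C1 - exp(8*b))/(C1 - exp(8*b)))


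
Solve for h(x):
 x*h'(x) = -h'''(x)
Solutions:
 h(x) = C1 + Integral(C2*airyai(-x) + C3*airybi(-x), x)


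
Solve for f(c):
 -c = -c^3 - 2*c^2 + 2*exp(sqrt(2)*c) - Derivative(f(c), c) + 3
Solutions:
 f(c) = C1 - c^4/4 - 2*c^3/3 + c^2/2 + 3*c + sqrt(2)*exp(sqrt(2)*c)


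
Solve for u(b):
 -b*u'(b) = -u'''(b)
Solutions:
 u(b) = C1 + Integral(C2*airyai(b) + C3*airybi(b), b)


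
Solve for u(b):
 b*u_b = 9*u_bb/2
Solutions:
 u(b) = C1 + C2*erfi(b/3)


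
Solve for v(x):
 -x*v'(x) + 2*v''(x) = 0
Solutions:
 v(x) = C1 + C2*erfi(x/2)


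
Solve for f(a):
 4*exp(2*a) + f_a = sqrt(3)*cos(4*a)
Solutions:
 f(a) = C1 - 2*exp(2*a) + sqrt(3)*sin(4*a)/4


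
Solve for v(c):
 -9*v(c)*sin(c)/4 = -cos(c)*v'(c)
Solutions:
 v(c) = C1/cos(c)^(9/4)


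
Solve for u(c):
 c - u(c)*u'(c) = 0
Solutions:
 u(c) = -sqrt(C1 + c^2)
 u(c) = sqrt(C1 + c^2)


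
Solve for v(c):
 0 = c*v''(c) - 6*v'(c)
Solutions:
 v(c) = C1 + C2*c^7


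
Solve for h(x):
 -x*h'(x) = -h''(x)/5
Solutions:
 h(x) = C1 + C2*erfi(sqrt(10)*x/2)


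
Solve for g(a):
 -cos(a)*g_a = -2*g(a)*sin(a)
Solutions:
 g(a) = C1/cos(a)^2


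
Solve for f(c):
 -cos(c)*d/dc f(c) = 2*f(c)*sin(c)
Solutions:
 f(c) = C1*cos(c)^2


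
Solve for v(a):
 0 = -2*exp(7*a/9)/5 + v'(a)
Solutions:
 v(a) = C1 + 18*exp(7*a/9)/35


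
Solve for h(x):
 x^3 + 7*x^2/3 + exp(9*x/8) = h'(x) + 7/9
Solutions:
 h(x) = C1 + x^4/4 + 7*x^3/9 - 7*x/9 + 8*exp(9*x/8)/9


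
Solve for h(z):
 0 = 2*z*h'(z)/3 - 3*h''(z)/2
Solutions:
 h(z) = C1 + C2*erfi(sqrt(2)*z/3)


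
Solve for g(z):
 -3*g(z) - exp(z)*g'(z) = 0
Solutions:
 g(z) = C1*exp(3*exp(-z))


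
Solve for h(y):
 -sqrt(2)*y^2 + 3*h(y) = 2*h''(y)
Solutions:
 h(y) = C1*exp(-sqrt(6)*y/2) + C2*exp(sqrt(6)*y/2) + sqrt(2)*y^2/3 + 4*sqrt(2)/9


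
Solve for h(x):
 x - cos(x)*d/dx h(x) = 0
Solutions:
 h(x) = C1 + Integral(x/cos(x), x)


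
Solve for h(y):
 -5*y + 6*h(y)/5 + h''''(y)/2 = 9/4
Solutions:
 h(y) = 25*y/6 + (C1*sin(3^(1/4)*5^(3/4)*y/5) + C2*cos(3^(1/4)*5^(3/4)*y/5))*exp(-3^(1/4)*5^(3/4)*y/5) + (C3*sin(3^(1/4)*5^(3/4)*y/5) + C4*cos(3^(1/4)*5^(3/4)*y/5))*exp(3^(1/4)*5^(3/4)*y/5) + 15/8


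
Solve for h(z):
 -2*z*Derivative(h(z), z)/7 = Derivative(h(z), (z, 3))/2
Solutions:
 h(z) = C1 + Integral(C2*airyai(-14^(2/3)*z/7) + C3*airybi(-14^(2/3)*z/7), z)


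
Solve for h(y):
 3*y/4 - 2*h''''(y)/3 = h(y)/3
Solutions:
 h(y) = 9*y/4 + (C1*sin(2^(1/4)*y/2) + C2*cos(2^(1/4)*y/2))*exp(-2^(1/4)*y/2) + (C3*sin(2^(1/4)*y/2) + C4*cos(2^(1/4)*y/2))*exp(2^(1/4)*y/2)


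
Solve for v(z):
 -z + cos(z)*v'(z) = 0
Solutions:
 v(z) = C1 + Integral(z/cos(z), z)


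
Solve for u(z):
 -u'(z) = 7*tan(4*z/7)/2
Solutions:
 u(z) = C1 + 49*log(cos(4*z/7))/8


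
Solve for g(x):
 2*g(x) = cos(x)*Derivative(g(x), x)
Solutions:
 g(x) = C1*(sin(x) + 1)/(sin(x) - 1)


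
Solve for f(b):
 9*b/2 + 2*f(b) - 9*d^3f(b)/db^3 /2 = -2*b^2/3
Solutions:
 f(b) = C3*exp(2^(2/3)*3^(1/3)*b/3) - b^2/3 - 9*b/4 + (C1*sin(2^(2/3)*3^(5/6)*b/6) + C2*cos(2^(2/3)*3^(5/6)*b/6))*exp(-2^(2/3)*3^(1/3)*b/6)


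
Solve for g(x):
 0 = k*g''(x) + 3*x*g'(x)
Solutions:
 g(x) = C1 + C2*sqrt(k)*erf(sqrt(6)*x*sqrt(1/k)/2)


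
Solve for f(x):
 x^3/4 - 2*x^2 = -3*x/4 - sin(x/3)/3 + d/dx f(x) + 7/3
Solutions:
 f(x) = C1 + x^4/16 - 2*x^3/3 + 3*x^2/8 - 7*x/3 - cos(x/3)


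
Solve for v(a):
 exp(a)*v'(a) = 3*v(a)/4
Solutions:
 v(a) = C1*exp(-3*exp(-a)/4)


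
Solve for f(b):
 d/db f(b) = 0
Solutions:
 f(b) = C1


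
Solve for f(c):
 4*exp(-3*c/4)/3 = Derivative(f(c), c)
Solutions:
 f(c) = C1 - 16*exp(-3*c/4)/9


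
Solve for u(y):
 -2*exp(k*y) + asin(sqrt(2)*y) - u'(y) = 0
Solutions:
 u(y) = C1 + y*asin(sqrt(2)*y) + sqrt(2)*sqrt(1 - 2*y^2)/2 - 2*Piecewise((exp(k*y)/k, Ne(k, 0)), (y, True))


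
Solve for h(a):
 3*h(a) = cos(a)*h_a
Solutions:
 h(a) = C1*(sin(a) + 1)^(3/2)/(sin(a) - 1)^(3/2)


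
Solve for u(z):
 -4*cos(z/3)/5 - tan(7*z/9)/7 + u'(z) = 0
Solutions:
 u(z) = C1 - 9*log(cos(7*z/9))/49 + 12*sin(z/3)/5


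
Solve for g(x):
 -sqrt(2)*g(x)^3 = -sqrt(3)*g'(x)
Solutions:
 g(x) = -sqrt(6)*sqrt(-1/(C1 + sqrt(6)*x))/2
 g(x) = sqrt(6)*sqrt(-1/(C1 + sqrt(6)*x))/2


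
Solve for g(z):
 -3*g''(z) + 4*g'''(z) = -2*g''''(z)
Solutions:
 g(z) = C1 + C2*z + C3*exp(-z*(1 + sqrt(10)/2)) + C4*exp(z*(-1 + sqrt(10)/2))


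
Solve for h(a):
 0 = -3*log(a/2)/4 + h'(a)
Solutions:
 h(a) = C1 + 3*a*log(a)/4 - 3*a/4 - 3*a*log(2)/4


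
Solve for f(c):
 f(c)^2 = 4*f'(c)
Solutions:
 f(c) = -4/(C1 + c)


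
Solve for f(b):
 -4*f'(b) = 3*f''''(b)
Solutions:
 f(b) = C1 + C4*exp(-6^(2/3)*b/3) + (C2*sin(2^(2/3)*3^(1/6)*b/2) + C3*cos(2^(2/3)*3^(1/6)*b/2))*exp(6^(2/3)*b/6)


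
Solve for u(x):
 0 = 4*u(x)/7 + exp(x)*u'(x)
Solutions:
 u(x) = C1*exp(4*exp(-x)/7)


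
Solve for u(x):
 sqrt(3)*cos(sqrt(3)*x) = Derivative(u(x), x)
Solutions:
 u(x) = C1 + sin(sqrt(3)*x)


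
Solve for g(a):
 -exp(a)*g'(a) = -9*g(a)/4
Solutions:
 g(a) = C1*exp(-9*exp(-a)/4)


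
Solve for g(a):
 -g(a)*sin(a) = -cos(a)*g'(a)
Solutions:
 g(a) = C1/cos(a)


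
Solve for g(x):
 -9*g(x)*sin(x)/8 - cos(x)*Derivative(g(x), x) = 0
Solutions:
 g(x) = C1*cos(x)^(9/8)


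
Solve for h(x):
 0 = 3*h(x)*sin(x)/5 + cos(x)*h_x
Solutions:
 h(x) = C1*cos(x)^(3/5)


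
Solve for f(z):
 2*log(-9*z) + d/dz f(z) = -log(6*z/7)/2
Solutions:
 f(z) = C1 - 5*z*log(z)/2 + z*(-log(486) + log(42)/2 + 5/2 - 2*I*pi)


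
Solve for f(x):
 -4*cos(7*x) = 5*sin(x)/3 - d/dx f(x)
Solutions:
 f(x) = C1 + 4*sin(7*x)/7 - 5*cos(x)/3


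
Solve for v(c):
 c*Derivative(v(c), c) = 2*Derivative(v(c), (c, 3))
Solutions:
 v(c) = C1 + Integral(C2*airyai(2^(2/3)*c/2) + C3*airybi(2^(2/3)*c/2), c)


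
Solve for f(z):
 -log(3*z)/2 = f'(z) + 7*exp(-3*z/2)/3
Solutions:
 f(z) = C1 - z*log(z)/2 + z*(1 - log(3))/2 + 14*exp(-3*z/2)/9


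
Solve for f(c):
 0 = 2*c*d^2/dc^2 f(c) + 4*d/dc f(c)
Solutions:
 f(c) = C1 + C2/c


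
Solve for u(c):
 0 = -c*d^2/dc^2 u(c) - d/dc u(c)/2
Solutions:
 u(c) = C1 + C2*sqrt(c)


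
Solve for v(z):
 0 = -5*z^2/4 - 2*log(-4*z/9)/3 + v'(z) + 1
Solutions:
 v(z) = C1 + 5*z^3/12 + 2*z*log(-z)/3 + z*(-5 - 4*log(3) + 4*log(2))/3


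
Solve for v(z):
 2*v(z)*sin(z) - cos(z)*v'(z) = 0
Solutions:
 v(z) = C1/cos(z)^2


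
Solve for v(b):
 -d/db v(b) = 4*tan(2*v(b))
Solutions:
 v(b) = -asin(C1*exp(-8*b))/2 + pi/2
 v(b) = asin(C1*exp(-8*b))/2


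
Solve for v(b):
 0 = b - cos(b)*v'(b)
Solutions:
 v(b) = C1 + Integral(b/cos(b), b)


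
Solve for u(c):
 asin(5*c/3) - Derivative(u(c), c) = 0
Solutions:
 u(c) = C1 + c*asin(5*c/3) + sqrt(9 - 25*c^2)/5


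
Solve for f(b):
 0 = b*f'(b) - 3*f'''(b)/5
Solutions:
 f(b) = C1 + Integral(C2*airyai(3^(2/3)*5^(1/3)*b/3) + C3*airybi(3^(2/3)*5^(1/3)*b/3), b)


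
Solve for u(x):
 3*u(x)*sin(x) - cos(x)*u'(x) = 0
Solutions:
 u(x) = C1/cos(x)^3


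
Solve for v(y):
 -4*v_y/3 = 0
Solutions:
 v(y) = C1


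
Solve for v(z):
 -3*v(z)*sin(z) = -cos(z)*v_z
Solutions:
 v(z) = C1/cos(z)^3


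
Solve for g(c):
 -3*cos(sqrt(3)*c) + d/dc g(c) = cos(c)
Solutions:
 g(c) = C1 + sin(c) + sqrt(3)*sin(sqrt(3)*c)


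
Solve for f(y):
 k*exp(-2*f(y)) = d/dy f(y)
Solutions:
 f(y) = log(-sqrt(C1 + 2*k*y))
 f(y) = log(C1 + 2*k*y)/2


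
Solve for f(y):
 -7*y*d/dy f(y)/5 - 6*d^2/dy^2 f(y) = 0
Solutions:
 f(y) = C1 + C2*erf(sqrt(105)*y/30)


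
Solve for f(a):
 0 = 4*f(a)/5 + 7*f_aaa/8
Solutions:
 f(a) = C3*exp(-2*70^(2/3)*a/35) + (C1*sin(sqrt(3)*70^(2/3)*a/35) + C2*cos(sqrt(3)*70^(2/3)*a/35))*exp(70^(2/3)*a/35)


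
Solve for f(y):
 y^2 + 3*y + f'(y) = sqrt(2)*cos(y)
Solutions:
 f(y) = C1 - y^3/3 - 3*y^2/2 + sqrt(2)*sin(y)


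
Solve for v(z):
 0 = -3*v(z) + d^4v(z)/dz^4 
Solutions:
 v(z) = C1*exp(-3^(1/4)*z) + C2*exp(3^(1/4)*z) + C3*sin(3^(1/4)*z) + C4*cos(3^(1/4)*z)


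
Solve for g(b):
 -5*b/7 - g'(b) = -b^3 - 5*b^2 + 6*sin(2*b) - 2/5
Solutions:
 g(b) = C1 + b^4/4 + 5*b^3/3 - 5*b^2/14 + 2*b/5 + 3*cos(2*b)


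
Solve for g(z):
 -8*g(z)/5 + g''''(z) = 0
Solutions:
 g(z) = C1*exp(-10^(3/4)*z/5) + C2*exp(10^(3/4)*z/5) + C3*sin(10^(3/4)*z/5) + C4*cos(10^(3/4)*z/5)


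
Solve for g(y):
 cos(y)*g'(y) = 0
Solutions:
 g(y) = C1


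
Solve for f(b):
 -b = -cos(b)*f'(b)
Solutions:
 f(b) = C1 + Integral(b/cos(b), b)


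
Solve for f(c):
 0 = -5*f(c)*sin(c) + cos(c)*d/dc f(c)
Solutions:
 f(c) = C1/cos(c)^5


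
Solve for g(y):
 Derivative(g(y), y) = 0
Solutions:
 g(y) = C1


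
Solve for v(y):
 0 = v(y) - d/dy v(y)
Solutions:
 v(y) = C1*exp(y)


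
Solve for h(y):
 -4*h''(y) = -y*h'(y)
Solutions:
 h(y) = C1 + C2*erfi(sqrt(2)*y/4)


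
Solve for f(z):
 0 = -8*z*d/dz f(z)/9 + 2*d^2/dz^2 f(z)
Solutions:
 f(z) = C1 + C2*erfi(sqrt(2)*z/3)


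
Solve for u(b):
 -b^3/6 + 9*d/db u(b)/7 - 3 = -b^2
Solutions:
 u(b) = C1 + 7*b^4/216 - 7*b^3/27 + 7*b/3


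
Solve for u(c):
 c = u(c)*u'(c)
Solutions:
 u(c) = -sqrt(C1 + c^2)
 u(c) = sqrt(C1 + c^2)


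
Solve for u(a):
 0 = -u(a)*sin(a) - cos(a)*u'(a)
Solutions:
 u(a) = C1*cos(a)


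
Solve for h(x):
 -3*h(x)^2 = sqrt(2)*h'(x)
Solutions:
 h(x) = 2/(C1 + 3*sqrt(2)*x)


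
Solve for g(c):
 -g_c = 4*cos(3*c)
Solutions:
 g(c) = C1 - 4*sin(3*c)/3


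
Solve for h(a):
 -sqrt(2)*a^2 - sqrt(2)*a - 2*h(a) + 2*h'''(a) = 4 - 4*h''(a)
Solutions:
 h(a) = C1*exp(-a) + C2*exp(a*(-1 + sqrt(5))/2) + C3*exp(-a*(1 + sqrt(5))/2) - sqrt(2)*a^2/2 - sqrt(2)*a/2 - 2*sqrt(2) - 2


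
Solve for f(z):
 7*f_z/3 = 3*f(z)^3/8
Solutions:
 f(z) = -2*sqrt(7)*sqrt(-1/(C1 + 9*z))
 f(z) = 2*sqrt(7)*sqrt(-1/(C1 + 9*z))


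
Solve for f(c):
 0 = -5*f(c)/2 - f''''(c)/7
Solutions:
 f(c) = (C1*sin(70^(1/4)*c/2) + C2*cos(70^(1/4)*c/2))*exp(-70^(1/4)*c/2) + (C3*sin(70^(1/4)*c/2) + C4*cos(70^(1/4)*c/2))*exp(70^(1/4)*c/2)


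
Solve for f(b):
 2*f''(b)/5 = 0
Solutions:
 f(b) = C1 + C2*b


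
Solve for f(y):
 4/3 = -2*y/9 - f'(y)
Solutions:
 f(y) = C1 - y^2/9 - 4*y/3


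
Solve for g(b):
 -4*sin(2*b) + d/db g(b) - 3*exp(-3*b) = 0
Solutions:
 g(b) = C1 - 2*cos(2*b) - exp(-3*b)


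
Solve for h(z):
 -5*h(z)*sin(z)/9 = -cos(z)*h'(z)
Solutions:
 h(z) = C1/cos(z)^(5/9)


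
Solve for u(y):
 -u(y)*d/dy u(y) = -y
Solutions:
 u(y) = -sqrt(C1 + y^2)
 u(y) = sqrt(C1 + y^2)


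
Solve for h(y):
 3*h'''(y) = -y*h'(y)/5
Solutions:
 h(y) = C1 + Integral(C2*airyai(-15^(2/3)*y/15) + C3*airybi(-15^(2/3)*y/15), y)


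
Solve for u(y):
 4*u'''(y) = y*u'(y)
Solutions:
 u(y) = C1 + Integral(C2*airyai(2^(1/3)*y/2) + C3*airybi(2^(1/3)*y/2), y)


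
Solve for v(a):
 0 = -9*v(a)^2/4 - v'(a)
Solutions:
 v(a) = 4/(C1 + 9*a)


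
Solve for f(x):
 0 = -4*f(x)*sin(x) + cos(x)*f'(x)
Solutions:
 f(x) = C1/cos(x)^4


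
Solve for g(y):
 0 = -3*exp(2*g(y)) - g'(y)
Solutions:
 g(y) = log(-sqrt(-1/(C1 - 3*y))) - log(2)/2
 g(y) = log(-1/(C1 - 3*y))/2 - log(2)/2


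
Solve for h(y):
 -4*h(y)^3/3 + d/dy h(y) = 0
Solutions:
 h(y) = -sqrt(6)*sqrt(-1/(C1 + 4*y))/2
 h(y) = sqrt(6)*sqrt(-1/(C1 + 4*y))/2


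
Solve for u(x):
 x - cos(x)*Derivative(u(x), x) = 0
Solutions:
 u(x) = C1 + Integral(x/cos(x), x)


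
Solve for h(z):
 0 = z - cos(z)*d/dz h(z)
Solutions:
 h(z) = C1 + Integral(z/cos(z), z)


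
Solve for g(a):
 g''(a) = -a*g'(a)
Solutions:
 g(a) = C1 + C2*erf(sqrt(2)*a/2)


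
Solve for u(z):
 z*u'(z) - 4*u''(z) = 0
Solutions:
 u(z) = C1 + C2*erfi(sqrt(2)*z/4)


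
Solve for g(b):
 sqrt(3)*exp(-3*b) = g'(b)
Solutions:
 g(b) = C1 - sqrt(3)*exp(-3*b)/3


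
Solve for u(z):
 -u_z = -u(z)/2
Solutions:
 u(z) = C1*exp(z/2)


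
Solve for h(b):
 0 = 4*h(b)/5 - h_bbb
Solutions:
 h(b) = C3*exp(10^(2/3)*b/5) + (C1*sin(10^(2/3)*sqrt(3)*b/10) + C2*cos(10^(2/3)*sqrt(3)*b/10))*exp(-10^(2/3)*b/10)


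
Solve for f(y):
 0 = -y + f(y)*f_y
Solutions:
 f(y) = -sqrt(C1 + y^2)
 f(y) = sqrt(C1 + y^2)


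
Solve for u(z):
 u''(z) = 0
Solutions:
 u(z) = C1 + C2*z


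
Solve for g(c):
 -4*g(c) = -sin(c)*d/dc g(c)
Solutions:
 g(c) = C1*(cos(c)^2 - 2*cos(c) + 1)/(cos(c)^2 + 2*cos(c) + 1)


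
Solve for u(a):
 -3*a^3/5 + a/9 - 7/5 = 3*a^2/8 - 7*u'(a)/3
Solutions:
 u(a) = C1 + 9*a^4/140 + 3*a^3/56 - a^2/42 + 3*a/5


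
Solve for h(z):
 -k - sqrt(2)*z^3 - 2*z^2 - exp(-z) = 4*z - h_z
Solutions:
 h(z) = C1 + k*z + sqrt(2)*z^4/4 + 2*z^3/3 + 2*z^2 - exp(-z)


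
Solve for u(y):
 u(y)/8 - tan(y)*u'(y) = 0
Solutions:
 u(y) = C1*sin(y)^(1/8)


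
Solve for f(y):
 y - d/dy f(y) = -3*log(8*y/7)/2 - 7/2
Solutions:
 f(y) = C1 + y^2/2 + 3*y*log(y)/2 - 2*y*log(7) + y*log(14)/2 + 2*y + 4*y*log(2)


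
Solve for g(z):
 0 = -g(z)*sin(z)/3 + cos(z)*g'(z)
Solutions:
 g(z) = C1/cos(z)^(1/3)


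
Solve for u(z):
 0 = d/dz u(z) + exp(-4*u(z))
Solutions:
 u(z) = log(-I*(C1 - 4*z)^(1/4))
 u(z) = log(I*(C1 - 4*z)^(1/4))
 u(z) = log(-(C1 - 4*z)^(1/4))
 u(z) = log(C1 - 4*z)/4


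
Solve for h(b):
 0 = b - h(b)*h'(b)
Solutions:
 h(b) = -sqrt(C1 + b^2)
 h(b) = sqrt(C1 + b^2)


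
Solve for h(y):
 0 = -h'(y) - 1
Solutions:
 h(y) = C1 - y


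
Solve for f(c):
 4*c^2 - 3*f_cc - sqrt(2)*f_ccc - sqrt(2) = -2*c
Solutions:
 f(c) = C1 + C2*c + C3*exp(-3*sqrt(2)*c/2) + c^4/9 + c^3*(3 - 4*sqrt(2))/27 + c^2*(16 - 15*sqrt(2))/54


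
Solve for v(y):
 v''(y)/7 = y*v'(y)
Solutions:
 v(y) = C1 + C2*erfi(sqrt(14)*y/2)


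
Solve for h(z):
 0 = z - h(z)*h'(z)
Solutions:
 h(z) = -sqrt(C1 + z^2)
 h(z) = sqrt(C1 + z^2)


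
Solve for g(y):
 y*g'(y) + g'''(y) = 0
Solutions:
 g(y) = C1 + Integral(C2*airyai(-y) + C3*airybi(-y), y)


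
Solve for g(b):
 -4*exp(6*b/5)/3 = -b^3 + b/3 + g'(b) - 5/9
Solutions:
 g(b) = C1 + b^4/4 - b^2/6 + 5*b/9 - 10*exp(6*b/5)/9


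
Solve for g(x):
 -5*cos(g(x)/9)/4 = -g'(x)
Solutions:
 -5*x/4 - 9*log(sin(g(x)/9) - 1)/2 + 9*log(sin(g(x)/9) + 1)/2 = C1


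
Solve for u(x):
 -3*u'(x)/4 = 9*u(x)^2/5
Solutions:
 u(x) = 5/(C1 + 12*x)


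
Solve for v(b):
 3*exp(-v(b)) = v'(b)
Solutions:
 v(b) = log(C1 + 3*b)


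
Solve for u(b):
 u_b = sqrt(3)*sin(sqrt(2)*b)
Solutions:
 u(b) = C1 - sqrt(6)*cos(sqrt(2)*b)/2


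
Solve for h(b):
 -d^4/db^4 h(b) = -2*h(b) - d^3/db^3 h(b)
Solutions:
 h(b) = C1*exp(b*(-(17 + 3*sqrt(33))^(1/3) + 2/(17 + 3*sqrt(33))^(1/3) + 4)/6)*sin(sqrt(3)*b*(2/(17 + 3*sqrt(33))^(1/3) + (17 + 3*sqrt(33))^(1/3))/6) + C2*exp(b*(-(17 + 3*sqrt(33))^(1/3) + 2/(17 + 3*sqrt(33))^(1/3) + 4)/6)*cos(sqrt(3)*b*(2/(17 + 3*sqrt(33))^(1/3) + (17 + 3*sqrt(33))^(1/3))/6) + C3*exp(-b) + C4*exp(b*(-2/(17 + 3*sqrt(33))^(1/3) + 2 + (17 + 3*sqrt(33))^(1/3))/3)


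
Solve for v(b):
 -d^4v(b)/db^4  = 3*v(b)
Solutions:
 v(b) = (C1*sin(sqrt(2)*3^(1/4)*b/2) + C2*cos(sqrt(2)*3^(1/4)*b/2))*exp(-sqrt(2)*3^(1/4)*b/2) + (C3*sin(sqrt(2)*3^(1/4)*b/2) + C4*cos(sqrt(2)*3^(1/4)*b/2))*exp(sqrt(2)*3^(1/4)*b/2)


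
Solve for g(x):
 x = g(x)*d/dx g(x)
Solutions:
 g(x) = -sqrt(C1 + x^2)
 g(x) = sqrt(C1 + x^2)


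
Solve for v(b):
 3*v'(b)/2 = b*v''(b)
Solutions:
 v(b) = C1 + C2*b^(5/2)


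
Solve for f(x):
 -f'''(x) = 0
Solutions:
 f(x) = C1 + C2*x + C3*x^2


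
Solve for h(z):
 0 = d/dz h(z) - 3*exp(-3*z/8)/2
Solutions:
 h(z) = C1 - 4*exp(-3*z/8)


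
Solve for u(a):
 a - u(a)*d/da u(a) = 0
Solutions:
 u(a) = -sqrt(C1 + a^2)
 u(a) = sqrt(C1 + a^2)


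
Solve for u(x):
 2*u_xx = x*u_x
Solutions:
 u(x) = C1 + C2*erfi(x/2)


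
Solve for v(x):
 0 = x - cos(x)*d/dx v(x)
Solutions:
 v(x) = C1 + Integral(x/cos(x), x)


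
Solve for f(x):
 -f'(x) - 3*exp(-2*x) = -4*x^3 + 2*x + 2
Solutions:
 f(x) = C1 + x^4 - x^2 - 2*x + 3*exp(-2*x)/2


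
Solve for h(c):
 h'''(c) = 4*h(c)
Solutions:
 h(c) = C3*exp(2^(2/3)*c) + (C1*sin(2^(2/3)*sqrt(3)*c/2) + C2*cos(2^(2/3)*sqrt(3)*c/2))*exp(-2^(2/3)*c/2)


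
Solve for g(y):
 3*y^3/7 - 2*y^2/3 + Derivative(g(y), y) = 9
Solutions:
 g(y) = C1 - 3*y^4/28 + 2*y^3/9 + 9*y


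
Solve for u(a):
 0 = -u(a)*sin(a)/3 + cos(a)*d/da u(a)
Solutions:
 u(a) = C1/cos(a)^(1/3)


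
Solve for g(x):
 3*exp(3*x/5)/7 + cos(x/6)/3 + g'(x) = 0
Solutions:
 g(x) = C1 - 5*exp(3*x/5)/7 - 2*sin(x/6)


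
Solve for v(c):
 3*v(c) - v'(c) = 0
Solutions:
 v(c) = C1*exp(3*c)


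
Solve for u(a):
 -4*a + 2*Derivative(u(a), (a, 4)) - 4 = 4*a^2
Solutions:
 u(a) = C1 + C2*a + C3*a^2 + C4*a^3 + a^6/180 + a^5/60 + a^4/12


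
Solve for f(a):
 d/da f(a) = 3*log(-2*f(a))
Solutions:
 -Integral(1/(log(-_y) + log(2)), (_y, f(a)))/3 = C1 - a


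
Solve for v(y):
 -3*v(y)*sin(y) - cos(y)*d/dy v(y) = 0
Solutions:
 v(y) = C1*cos(y)^3


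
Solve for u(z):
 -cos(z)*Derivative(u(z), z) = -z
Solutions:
 u(z) = C1 + Integral(z/cos(z), z)


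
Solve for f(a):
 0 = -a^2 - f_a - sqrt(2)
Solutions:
 f(a) = C1 - a^3/3 - sqrt(2)*a


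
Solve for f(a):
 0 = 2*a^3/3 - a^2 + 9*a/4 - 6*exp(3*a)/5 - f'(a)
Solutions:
 f(a) = C1 + a^4/6 - a^3/3 + 9*a^2/8 - 2*exp(3*a)/5


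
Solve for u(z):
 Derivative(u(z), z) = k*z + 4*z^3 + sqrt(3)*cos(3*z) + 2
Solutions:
 u(z) = C1 + k*z^2/2 + z^4 + 2*z + sqrt(3)*sin(3*z)/3


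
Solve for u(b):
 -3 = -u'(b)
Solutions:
 u(b) = C1 + 3*b


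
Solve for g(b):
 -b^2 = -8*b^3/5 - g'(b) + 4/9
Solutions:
 g(b) = C1 - 2*b^4/5 + b^3/3 + 4*b/9


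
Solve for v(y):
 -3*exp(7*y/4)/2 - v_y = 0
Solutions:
 v(y) = C1 - 6*exp(7*y/4)/7


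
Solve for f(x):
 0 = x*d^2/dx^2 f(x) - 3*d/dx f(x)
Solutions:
 f(x) = C1 + C2*x^4


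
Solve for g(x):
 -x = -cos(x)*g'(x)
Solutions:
 g(x) = C1 + Integral(x/cos(x), x)


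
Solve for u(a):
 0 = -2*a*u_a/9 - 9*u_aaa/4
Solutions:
 u(a) = C1 + Integral(C2*airyai(-2*3^(2/3)*a/9) + C3*airybi(-2*3^(2/3)*a/9), a)


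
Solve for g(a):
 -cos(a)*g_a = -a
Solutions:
 g(a) = C1 + Integral(a/cos(a), a)


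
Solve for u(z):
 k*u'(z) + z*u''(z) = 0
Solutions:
 u(z) = C1 + z^(1 - re(k))*(C2*sin(log(z)*Abs(im(k))) + C3*cos(log(z)*im(k)))


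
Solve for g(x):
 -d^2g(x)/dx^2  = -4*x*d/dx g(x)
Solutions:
 g(x) = C1 + C2*erfi(sqrt(2)*x)


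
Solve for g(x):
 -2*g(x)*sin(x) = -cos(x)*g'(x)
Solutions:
 g(x) = C1/cos(x)^2


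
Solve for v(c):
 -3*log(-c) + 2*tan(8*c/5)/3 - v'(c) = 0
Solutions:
 v(c) = C1 - 3*c*log(-c) + 3*c - 5*log(cos(8*c/5))/12


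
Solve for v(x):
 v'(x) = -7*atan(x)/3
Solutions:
 v(x) = C1 - 7*x*atan(x)/3 + 7*log(x^2 + 1)/6


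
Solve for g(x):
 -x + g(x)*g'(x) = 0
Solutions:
 g(x) = -sqrt(C1 + x^2)
 g(x) = sqrt(C1 + x^2)


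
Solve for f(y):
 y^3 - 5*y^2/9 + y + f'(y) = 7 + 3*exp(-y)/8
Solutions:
 f(y) = C1 - y^4/4 + 5*y^3/27 - y^2/2 + 7*y - 3*exp(-y)/8


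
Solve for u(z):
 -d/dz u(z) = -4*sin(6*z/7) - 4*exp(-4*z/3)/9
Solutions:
 u(z) = C1 - 14*cos(6*z/7)/3 - exp(-4*z/3)/3


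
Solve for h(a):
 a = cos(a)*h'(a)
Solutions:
 h(a) = C1 + Integral(a/cos(a), a)


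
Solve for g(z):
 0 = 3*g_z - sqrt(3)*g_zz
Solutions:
 g(z) = C1 + C2*exp(sqrt(3)*z)


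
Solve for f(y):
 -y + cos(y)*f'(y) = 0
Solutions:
 f(y) = C1 + Integral(y/cos(y), y)


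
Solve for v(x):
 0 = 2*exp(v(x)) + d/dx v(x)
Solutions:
 v(x) = log(1/(C1 + 2*x))


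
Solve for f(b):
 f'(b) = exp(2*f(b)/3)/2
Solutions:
 f(b) = 3*log(-sqrt(-1/(C1 + b))) + 3*log(3)/2
 f(b) = 3*log(-1/(C1 + b))/2 + 3*log(3)/2


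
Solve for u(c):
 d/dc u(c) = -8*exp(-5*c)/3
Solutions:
 u(c) = C1 + 8*exp(-5*c)/15


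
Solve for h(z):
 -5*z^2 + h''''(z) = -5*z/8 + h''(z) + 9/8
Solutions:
 h(z) = C1 + C2*z + C3*exp(-z) + C4*exp(z) - 5*z^4/12 + 5*z^3/48 - 89*z^2/16


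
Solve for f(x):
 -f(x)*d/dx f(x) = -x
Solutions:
 f(x) = -sqrt(C1 + x^2)
 f(x) = sqrt(C1 + x^2)


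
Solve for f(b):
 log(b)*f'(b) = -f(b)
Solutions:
 f(b) = C1*exp(-li(b))


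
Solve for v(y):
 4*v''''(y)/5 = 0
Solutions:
 v(y) = C1 + C2*y + C3*y^2 + C4*y^3


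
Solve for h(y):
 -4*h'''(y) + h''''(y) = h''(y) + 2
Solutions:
 h(y) = C1 + C2*y + C3*exp(y*(2 - sqrt(5))) + C4*exp(y*(2 + sqrt(5))) - y^2


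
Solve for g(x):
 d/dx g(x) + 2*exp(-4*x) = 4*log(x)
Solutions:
 g(x) = C1 + 4*x*log(x) - 4*x + exp(-4*x)/2


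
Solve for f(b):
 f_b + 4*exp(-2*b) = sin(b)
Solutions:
 f(b) = C1 - cos(b) + 2*exp(-2*b)


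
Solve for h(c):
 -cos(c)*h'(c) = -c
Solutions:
 h(c) = C1 + Integral(c/cos(c), c)


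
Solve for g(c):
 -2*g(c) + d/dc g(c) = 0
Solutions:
 g(c) = C1*exp(2*c)


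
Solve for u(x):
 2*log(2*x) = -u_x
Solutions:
 u(x) = C1 - 2*x*log(x) - x*log(4) + 2*x


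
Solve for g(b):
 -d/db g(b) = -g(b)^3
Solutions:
 g(b) = -sqrt(2)*sqrt(-1/(C1 + b))/2
 g(b) = sqrt(2)*sqrt(-1/(C1 + b))/2


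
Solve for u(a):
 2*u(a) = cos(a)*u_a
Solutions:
 u(a) = C1*(sin(a) + 1)/(sin(a) - 1)


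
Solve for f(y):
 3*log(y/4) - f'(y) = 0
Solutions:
 f(y) = C1 + 3*y*log(y) - y*log(64) - 3*y


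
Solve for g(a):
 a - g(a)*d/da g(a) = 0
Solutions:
 g(a) = -sqrt(C1 + a^2)
 g(a) = sqrt(C1 + a^2)


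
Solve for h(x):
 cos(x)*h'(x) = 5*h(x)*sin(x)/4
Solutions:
 h(x) = C1/cos(x)^(5/4)


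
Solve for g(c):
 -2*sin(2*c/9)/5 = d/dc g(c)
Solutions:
 g(c) = C1 + 9*cos(2*c/9)/5


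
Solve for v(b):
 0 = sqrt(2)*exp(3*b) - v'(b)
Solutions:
 v(b) = C1 + sqrt(2)*exp(3*b)/3


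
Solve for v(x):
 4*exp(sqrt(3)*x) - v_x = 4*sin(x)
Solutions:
 v(x) = C1 + 4*sqrt(3)*exp(sqrt(3)*x)/3 + 4*cos(x)


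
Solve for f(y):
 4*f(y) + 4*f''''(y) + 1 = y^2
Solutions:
 f(y) = y^2/4 + (C1*sin(sqrt(2)*y/2) + C2*cos(sqrt(2)*y/2))*exp(-sqrt(2)*y/2) + (C3*sin(sqrt(2)*y/2) + C4*cos(sqrt(2)*y/2))*exp(sqrt(2)*y/2) - 1/4


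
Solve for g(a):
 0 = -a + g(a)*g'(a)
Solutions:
 g(a) = -sqrt(C1 + a^2)
 g(a) = sqrt(C1 + a^2)


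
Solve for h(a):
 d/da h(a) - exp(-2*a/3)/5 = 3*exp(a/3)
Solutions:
 h(a) = C1 + 9*exp(a/3) - 3*exp(-2*a/3)/10


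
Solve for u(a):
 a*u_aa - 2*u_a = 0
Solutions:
 u(a) = C1 + C2*a^3


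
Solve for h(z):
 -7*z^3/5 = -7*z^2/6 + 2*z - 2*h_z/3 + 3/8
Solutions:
 h(z) = C1 + 21*z^4/40 - 7*z^3/12 + 3*z^2/2 + 9*z/16


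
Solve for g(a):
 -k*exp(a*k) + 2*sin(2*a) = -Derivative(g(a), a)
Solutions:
 g(a) = C1 + exp(a*k) + cos(2*a)


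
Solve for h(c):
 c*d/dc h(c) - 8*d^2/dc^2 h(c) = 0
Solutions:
 h(c) = C1 + C2*erfi(c/4)


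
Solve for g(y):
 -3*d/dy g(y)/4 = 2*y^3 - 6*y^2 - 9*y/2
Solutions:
 g(y) = C1 - 2*y^4/3 + 8*y^3/3 + 3*y^2


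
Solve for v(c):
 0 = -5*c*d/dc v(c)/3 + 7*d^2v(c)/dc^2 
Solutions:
 v(c) = C1 + C2*erfi(sqrt(210)*c/42)


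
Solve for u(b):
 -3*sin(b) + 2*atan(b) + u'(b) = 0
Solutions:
 u(b) = C1 - 2*b*atan(b) + log(b^2 + 1) - 3*cos(b)


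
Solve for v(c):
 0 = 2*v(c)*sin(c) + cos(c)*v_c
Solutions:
 v(c) = C1*cos(c)^2


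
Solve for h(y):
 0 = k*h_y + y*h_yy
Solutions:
 h(y) = C1 + y^(1 - re(k))*(C2*sin(log(y)*Abs(im(k))) + C3*cos(log(y)*im(k)))


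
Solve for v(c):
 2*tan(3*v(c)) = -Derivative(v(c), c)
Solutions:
 v(c) = -asin(C1*exp(-6*c))/3 + pi/3
 v(c) = asin(C1*exp(-6*c))/3


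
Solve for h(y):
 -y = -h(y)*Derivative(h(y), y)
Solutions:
 h(y) = -sqrt(C1 + y^2)
 h(y) = sqrt(C1 + y^2)


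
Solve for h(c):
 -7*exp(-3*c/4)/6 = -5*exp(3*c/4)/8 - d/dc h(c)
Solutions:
 h(c) = C1 - 5*exp(3*c/4)/6 - 14*exp(-3*c/4)/9


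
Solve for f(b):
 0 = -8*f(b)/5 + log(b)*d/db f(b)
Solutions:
 f(b) = C1*exp(8*li(b)/5)


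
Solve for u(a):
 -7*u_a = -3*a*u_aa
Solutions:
 u(a) = C1 + C2*a^(10/3)


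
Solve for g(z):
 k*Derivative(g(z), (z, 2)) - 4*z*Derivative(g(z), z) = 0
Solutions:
 g(z) = C1 + C2*erf(sqrt(2)*z*sqrt(-1/k))/sqrt(-1/k)


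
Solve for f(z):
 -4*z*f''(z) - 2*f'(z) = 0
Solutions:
 f(z) = C1 + C2*sqrt(z)


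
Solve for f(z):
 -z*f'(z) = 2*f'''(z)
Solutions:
 f(z) = C1 + Integral(C2*airyai(-2^(2/3)*z/2) + C3*airybi(-2^(2/3)*z/2), z)


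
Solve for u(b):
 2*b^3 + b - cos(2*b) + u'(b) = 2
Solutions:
 u(b) = C1 - b^4/2 - b^2/2 + 2*b + sin(2*b)/2


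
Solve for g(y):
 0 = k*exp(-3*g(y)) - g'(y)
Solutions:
 g(y) = log(C1 + 3*k*y)/3
 g(y) = log((-3^(1/3) - 3^(5/6)*I)*(C1 + k*y)^(1/3)/2)
 g(y) = log((-3^(1/3) + 3^(5/6)*I)*(C1 + k*y)^(1/3)/2)


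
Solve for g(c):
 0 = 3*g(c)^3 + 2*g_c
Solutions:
 g(c) = -sqrt(-1/(C1 - 3*c))
 g(c) = sqrt(-1/(C1 - 3*c))


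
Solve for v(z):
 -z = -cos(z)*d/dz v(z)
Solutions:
 v(z) = C1 + Integral(z/cos(z), z)


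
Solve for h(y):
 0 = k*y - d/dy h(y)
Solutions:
 h(y) = C1 + k*y^2/2


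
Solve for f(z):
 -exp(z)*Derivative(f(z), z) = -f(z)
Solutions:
 f(z) = C1*exp(-exp(-z))


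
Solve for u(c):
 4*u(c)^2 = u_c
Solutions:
 u(c) = -1/(C1 + 4*c)


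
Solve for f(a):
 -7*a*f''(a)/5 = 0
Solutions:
 f(a) = C1 + C2*a


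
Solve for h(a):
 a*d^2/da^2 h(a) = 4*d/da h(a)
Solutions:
 h(a) = C1 + C2*a^5


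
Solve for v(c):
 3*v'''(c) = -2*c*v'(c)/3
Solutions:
 v(c) = C1 + Integral(C2*airyai(-6^(1/3)*c/3) + C3*airybi(-6^(1/3)*c/3), c)


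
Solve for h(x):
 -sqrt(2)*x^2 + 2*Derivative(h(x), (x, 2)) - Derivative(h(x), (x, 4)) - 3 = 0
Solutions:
 h(x) = C1 + C2*x + C3*exp(-sqrt(2)*x) + C4*exp(sqrt(2)*x) + sqrt(2)*x^4/24 + x^2*(sqrt(2) + 3)/4


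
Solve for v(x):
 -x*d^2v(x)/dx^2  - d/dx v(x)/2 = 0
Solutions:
 v(x) = C1 + C2*sqrt(x)


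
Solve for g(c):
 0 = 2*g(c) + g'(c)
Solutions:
 g(c) = C1*exp(-2*c)


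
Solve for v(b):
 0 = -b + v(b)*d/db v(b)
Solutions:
 v(b) = -sqrt(C1 + b^2)
 v(b) = sqrt(C1 + b^2)


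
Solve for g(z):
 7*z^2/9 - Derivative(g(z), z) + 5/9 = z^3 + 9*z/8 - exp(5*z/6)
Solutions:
 g(z) = C1 - z^4/4 + 7*z^3/27 - 9*z^2/16 + 5*z/9 + 6*exp(5*z/6)/5


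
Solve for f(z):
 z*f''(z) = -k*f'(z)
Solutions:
 f(z) = C1 + z^(1 - re(k))*(C2*sin(log(z)*Abs(im(k))) + C3*cos(log(z)*im(k)))


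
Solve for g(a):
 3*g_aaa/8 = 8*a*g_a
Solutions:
 g(a) = C1 + Integral(C2*airyai(4*3^(2/3)*a/3) + C3*airybi(4*3^(2/3)*a/3), a)


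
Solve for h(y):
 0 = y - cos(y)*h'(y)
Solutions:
 h(y) = C1 + Integral(y/cos(y), y)


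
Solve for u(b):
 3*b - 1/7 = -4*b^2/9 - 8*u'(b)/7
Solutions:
 u(b) = C1 - 7*b^3/54 - 21*b^2/16 + b/8


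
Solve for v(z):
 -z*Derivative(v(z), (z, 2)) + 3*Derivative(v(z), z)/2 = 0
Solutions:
 v(z) = C1 + C2*z^(5/2)


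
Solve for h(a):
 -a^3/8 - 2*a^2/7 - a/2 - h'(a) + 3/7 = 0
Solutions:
 h(a) = C1 - a^4/32 - 2*a^3/21 - a^2/4 + 3*a/7


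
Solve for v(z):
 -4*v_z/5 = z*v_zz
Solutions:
 v(z) = C1 + C2*z^(1/5)


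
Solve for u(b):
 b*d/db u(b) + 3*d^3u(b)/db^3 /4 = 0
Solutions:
 u(b) = C1 + Integral(C2*airyai(-6^(2/3)*b/3) + C3*airybi(-6^(2/3)*b/3), b)


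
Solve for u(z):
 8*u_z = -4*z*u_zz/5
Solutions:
 u(z) = C1 + C2/z^9


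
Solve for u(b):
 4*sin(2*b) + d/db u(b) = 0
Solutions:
 u(b) = C1 + 2*cos(2*b)


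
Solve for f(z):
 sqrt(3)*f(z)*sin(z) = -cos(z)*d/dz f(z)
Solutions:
 f(z) = C1*cos(z)^(sqrt(3))


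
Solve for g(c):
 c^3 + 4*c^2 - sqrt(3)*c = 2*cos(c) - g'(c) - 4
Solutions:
 g(c) = C1 - c^4/4 - 4*c^3/3 + sqrt(3)*c^2/2 - 4*c + 2*sin(c)


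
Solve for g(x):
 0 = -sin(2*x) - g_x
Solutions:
 g(x) = C1 + cos(2*x)/2


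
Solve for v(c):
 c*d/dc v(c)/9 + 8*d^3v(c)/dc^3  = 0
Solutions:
 v(c) = C1 + Integral(C2*airyai(-3^(1/3)*c/6) + C3*airybi(-3^(1/3)*c/6), c)


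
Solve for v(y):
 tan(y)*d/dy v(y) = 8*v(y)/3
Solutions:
 v(y) = C1*sin(y)^(8/3)


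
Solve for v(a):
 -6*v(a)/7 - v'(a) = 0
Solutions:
 v(a) = C1*exp(-6*a/7)


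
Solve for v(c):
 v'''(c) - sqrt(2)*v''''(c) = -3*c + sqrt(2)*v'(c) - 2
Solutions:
 v(c) = C1 + C2*exp(c*(2^(2/3)/(-sqrt(2) + sqrt(-2 + (54 - sqrt(2))^2) + 54)^(1/3) + 2*sqrt(2) + 2^(1/3)*(-sqrt(2) + sqrt(-2 + (54 - sqrt(2))^2) + 54)^(1/3))/12)*sin(2^(1/3)*sqrt(3)*c*(-(-sqrt(2) + 2*sqrt(-1/2 + (27 - sqrt(2)/2)^2) + 54)^(1/3) + 2^(1/3)/(-sqrt(2) + 2*sqrt(-1/2 + (27 - sqrt(2)/2)^2) + 54)^(1/3))/12) + C3*exp(c*(2^(2/3)/(-sqrt(2) + sqrt(-2 + (54 - sqrt(2))^2) + 54)^(1/3) + 2*sqrt(2) + 2^(1/3)*(-sqrt(2) + sqrt(-2 + (54 - sqrt(2))^2) + 54)^(1/3))/12)*cos(2^(1/3)*sqrt(3)*c*(-(-sqrt(2) + 2*sqrt(-1/2 + (27 - sqrt(2)/2)^2) + 54)^(1/3) + 2^(1/3)/(-sqrt(2) + 2*sqrt(-1/2 + (27 - sqrt(2)/2)^2) + 54)^(1/3))/12) + C4*exp(c*(-2^(1/3)*(-sqrt(2) + sqrt(-2 + (54 - sqrt(2))^2) + 54)^(1/3) - 2^(2/3)/(-sqrt(2) + sqrt(-2 + (54 - sqrt(2))^2) + 54)^(1/3) + sqrt(2))/6) + 3*sqrt(2)*c^2/4 + sqrt(2)*c


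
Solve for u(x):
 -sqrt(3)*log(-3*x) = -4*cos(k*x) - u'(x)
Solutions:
 u(x) = C1 + sqrt(3)*x*(log(-x) - 1) + sqrt(3)*x*log(3) - 4*Piecewise((sin(k*x)/k, Ne(k, 0)), (x, True))


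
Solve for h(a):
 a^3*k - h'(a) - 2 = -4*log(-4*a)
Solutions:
 h(a) = C1 + a^4*k/4 + 4*a*log(-a) + 2*a*(-3 + 4*log(2))


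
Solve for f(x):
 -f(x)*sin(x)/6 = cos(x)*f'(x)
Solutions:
 f(x) = C1*cos(x)^(1/6)


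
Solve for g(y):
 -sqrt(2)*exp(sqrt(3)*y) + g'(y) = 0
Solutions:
 g(y) = C1 + sqrt(6)*exp(sqrt(3)*y)/3


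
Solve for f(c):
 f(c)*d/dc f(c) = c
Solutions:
 f(c) = -sqrt(C1 + c^2)
 f(c) = sqrt(C1 + c^2)


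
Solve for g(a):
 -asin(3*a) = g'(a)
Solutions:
 g(a) = C1 - a*asin(3*a) - sqrt(1 - 9*a^2)/3


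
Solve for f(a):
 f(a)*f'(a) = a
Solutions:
 f(a) = -sqrt(C1 + a^2)
 f(a) = sqrt(C1 + a^2)


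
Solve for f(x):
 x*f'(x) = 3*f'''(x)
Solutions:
 f(x) = C1 + Integral(C2*airyai(3^(2/3)*x/3) + C3*airybi(3^(2/3)*x/3), x)


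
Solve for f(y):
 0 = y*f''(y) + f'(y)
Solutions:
 f(y) = C1 + C2*log(y)


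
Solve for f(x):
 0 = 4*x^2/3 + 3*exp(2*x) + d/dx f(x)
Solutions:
 f(x) = C1 - 4*x^3/9 - 3*exp(2*x)/2


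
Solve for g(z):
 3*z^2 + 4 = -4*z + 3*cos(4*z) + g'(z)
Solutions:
 g(z) = C1 + z^3 + 2*z^2 + 4*z - 3*sin(4*z)/4


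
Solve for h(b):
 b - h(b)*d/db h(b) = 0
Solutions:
 h(b) = -sqrt(C1 + b^2)
 h(b) = sqrt(C1 + b^2)


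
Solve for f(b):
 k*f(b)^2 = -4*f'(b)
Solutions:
 f(b) = 4/(C1 + b*k)


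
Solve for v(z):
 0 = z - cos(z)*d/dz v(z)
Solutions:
 v(z) = C1 + Integral(z/cos(z), z)


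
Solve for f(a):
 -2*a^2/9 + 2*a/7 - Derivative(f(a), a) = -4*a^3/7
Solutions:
 f(a) = C1 + a^4/7 - 2*a^3/27 + a^2/7


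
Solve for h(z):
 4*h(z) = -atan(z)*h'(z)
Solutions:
 h(z) = C1*exp(-4*Integral(1/atan(z), z))


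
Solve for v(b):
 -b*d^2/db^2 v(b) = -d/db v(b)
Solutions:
 v(b) = C1 + C2*b^2


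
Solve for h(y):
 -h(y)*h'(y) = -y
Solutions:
 h(y) = -sqrt(C1 + y^2)
 h(y) = sqrt(C1 + y^2)


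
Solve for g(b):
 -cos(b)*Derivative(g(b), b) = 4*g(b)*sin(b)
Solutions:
 g(b) = C1*cos(b)^4


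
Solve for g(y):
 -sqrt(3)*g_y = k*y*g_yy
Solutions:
 g(y) = C1 + y^(((re(k) - sqrt(3))*re(k) + im(k)^2)/(re(k)^2 + im(k)^2))*(C2*sin(sqrt(3)*log(y)*Abs(im(k))/(re(k)^2 + im(k)^2)) + C3*cos(sqrt(3)*log(y)*im(k)/(re(k)^2 + im(k)^2)))


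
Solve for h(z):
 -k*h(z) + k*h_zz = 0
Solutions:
 h(z) = C1*exp(-z) + C2*exp(z)


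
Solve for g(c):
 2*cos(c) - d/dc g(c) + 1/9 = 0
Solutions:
 g(c) = C1 + c/9 + 2*sin(c)


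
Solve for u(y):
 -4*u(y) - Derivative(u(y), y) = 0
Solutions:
 u(y) = C1*exp(-4*y)


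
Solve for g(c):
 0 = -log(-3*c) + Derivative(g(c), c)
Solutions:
 g(c) = C1 + c*log(-c) + c*(-1 + log(3))


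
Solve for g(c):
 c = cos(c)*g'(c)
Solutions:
 g(c) = C1 + Integral(c/cos(c), c)


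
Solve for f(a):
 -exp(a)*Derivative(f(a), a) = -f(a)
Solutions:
 f(a) = C1*exp(-exp(-a))


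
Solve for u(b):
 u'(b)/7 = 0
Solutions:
 u(b) = C1


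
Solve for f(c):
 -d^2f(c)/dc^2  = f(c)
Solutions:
 f(c) = C1*sin(c) + C2*cos(c)


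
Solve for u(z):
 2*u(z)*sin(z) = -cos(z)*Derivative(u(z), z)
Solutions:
 u(z) = C1*cos(z)^2


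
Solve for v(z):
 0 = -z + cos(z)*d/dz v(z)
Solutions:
 v(z) = C1 + Integral(z/cos(z), z)


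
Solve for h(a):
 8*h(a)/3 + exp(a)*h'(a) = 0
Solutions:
 h(a) = C1*exp(8*exp(-a)/3)


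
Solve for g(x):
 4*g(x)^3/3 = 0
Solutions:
 g(x) = 0


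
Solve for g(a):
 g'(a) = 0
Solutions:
 g(a) = C1


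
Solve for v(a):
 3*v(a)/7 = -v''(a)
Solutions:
 v(a) = C1*sin(sqrt(21)*a/7) + C2*cos(sqrt(21)*a/7)


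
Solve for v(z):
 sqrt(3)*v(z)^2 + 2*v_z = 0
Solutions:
 v(z) = 2/(C1 + sqrt(3)*z)


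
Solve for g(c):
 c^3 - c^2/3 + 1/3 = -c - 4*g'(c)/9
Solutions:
 g(c) = C1 - 9*c^4/16 + c^3/4 - 9*c^2/8 - 3*c/4


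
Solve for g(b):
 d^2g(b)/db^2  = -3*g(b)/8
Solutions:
 g(b) = C1*sin(sqrt(6)*b/4) + C2*cos(sqrt(6)*b/4)


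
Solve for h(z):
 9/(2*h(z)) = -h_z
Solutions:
 h(z) = -sqrt(C1 - 9*z)
 h(z) = sqrt(C1 - 9*z)


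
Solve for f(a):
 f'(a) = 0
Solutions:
 f(a) = C1


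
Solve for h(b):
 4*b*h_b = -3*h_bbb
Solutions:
 h(b) = C1 + Integral(C2*airyai(-6^(2/3)*b/3) + C3*airybi(-6^(2/3)*b/3), b)


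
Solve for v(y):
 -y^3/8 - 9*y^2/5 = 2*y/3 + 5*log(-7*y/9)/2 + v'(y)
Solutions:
 v(y) = C1 - y^4/32 - 3*y^3/5 - y^2/3 - 5*y*log(-y)/2 + y*(-5*log(7)/2 + 5/2 + 5*log(3))


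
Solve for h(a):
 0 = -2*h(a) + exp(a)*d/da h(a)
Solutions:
 h(a) = C1*exp(-2*exp(-a))


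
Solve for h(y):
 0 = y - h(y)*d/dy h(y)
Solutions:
 h(y) = -sqrt(C1 + y^2)
 h(y) = sqrt(C1 + y^2)


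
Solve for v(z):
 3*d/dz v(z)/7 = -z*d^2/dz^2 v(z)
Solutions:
 v(z) = C1 + C2*z^(4/7)


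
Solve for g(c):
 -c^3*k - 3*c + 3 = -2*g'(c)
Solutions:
 g(c) = C1 + c^4*k/8 + 3*c^2/4 - 3*c/2


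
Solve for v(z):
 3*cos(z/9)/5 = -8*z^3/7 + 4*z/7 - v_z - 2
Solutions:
 v(z) = C1 - 2*z^4/7 + 2*z^2/7 - 2*z - 27*sin(z/9)/5


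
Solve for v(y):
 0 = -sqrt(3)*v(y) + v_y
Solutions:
 v(y) = C1*exp(sqrt(3)*y)


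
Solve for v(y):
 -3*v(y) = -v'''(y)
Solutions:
 v(y) = C3*exp(3^(1/3)*y) + (C1*sin(3^(5/6)*y/2) + C2*cos(3^(5/6)*y/2))*exp(-3^(1/3)*y/2)


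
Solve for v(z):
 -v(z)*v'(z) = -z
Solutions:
 v(z) = -sqrt(C1 + z^2)
 v(z) = sqrt(C1 + z^2)


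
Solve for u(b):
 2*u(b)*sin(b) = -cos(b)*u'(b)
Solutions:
 u(b) = C1*cos(b)^2


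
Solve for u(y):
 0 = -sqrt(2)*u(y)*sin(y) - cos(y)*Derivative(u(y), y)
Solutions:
 u(y) = C1*cos(y)^(sqrt(2))


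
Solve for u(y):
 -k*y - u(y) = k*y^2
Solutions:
 u(y) = k*y*(-y - 1)


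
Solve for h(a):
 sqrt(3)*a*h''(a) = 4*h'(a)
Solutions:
 h(a) = C1 + C2*a^(1 + 4*sqrt(3)/3)


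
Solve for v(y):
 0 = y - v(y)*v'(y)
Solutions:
 v(y) = -sqrt(C1 + y^2)
 v(y) = sqrt(C1 + y^2)


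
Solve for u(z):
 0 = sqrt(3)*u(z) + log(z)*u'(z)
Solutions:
 u(z) = C1*exp(-sqrt(3)*li(z))


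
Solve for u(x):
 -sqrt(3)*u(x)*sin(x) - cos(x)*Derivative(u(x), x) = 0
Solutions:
 u(x) = C1*cos(x)^(sqrt(3))


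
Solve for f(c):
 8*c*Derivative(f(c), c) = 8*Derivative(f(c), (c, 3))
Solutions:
 f(c) = C1 + Integral(C2*airyai(c) + C3*airybi(c), c)


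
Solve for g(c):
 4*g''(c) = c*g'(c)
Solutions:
 g(c) = C1 + C2*erfi(sqrt(2)*c/4)


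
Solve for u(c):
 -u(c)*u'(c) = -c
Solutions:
 u(c) = -sqrt(C1 + c^2)
 u(c) = sqrt(C1 + c^2)


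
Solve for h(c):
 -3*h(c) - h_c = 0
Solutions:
 h(c) = C1*exp(-3*c)


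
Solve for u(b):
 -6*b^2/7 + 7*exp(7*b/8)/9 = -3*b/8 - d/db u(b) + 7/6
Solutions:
 u(b) = C1 + 2*b^3/7 - 3*b^2/16 + 7*b/6 - 8*exp(7*b/8)/9


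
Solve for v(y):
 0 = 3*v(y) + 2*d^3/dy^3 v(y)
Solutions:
 v(y) = C3*exp(-2^(2/3)*3^(1/3)*y/2) + (C1*sin(2^(2/3)*3^(5/6)*y/4) + C2*cos(2^(2/3)*3^(5/6)*y/4))*exp(2^(2/3)*3^(1/3)*y/4)
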